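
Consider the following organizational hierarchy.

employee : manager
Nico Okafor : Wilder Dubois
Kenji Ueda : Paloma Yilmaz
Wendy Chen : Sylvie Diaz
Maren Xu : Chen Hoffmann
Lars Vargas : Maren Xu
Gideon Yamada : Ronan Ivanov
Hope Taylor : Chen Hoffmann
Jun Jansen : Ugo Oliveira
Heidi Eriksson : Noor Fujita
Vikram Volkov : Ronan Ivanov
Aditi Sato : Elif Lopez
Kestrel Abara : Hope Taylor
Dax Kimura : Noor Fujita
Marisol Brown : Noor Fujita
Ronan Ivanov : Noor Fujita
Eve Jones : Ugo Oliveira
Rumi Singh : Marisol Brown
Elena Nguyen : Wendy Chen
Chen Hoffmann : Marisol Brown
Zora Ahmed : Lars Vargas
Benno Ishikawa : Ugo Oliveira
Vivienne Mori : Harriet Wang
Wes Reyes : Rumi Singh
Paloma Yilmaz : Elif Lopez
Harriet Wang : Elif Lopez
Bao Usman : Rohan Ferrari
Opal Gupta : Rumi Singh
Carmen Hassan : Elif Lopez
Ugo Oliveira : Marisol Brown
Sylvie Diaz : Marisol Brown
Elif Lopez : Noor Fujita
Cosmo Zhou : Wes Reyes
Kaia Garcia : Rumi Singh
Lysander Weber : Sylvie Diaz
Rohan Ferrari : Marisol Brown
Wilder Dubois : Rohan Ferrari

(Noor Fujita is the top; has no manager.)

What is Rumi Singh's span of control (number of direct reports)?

Rumi Singh directly manages Wes Reyes, Kaia Garcia, Opal Gupta. That is 3 direct reports.

3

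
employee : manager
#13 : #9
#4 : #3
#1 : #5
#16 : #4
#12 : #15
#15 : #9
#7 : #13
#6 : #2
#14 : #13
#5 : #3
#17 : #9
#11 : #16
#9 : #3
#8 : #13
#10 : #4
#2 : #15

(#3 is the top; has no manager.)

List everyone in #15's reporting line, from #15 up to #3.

#15 reports to #9. #9 reports to #3. #3 is at the top.

#15 -> #9 -> #3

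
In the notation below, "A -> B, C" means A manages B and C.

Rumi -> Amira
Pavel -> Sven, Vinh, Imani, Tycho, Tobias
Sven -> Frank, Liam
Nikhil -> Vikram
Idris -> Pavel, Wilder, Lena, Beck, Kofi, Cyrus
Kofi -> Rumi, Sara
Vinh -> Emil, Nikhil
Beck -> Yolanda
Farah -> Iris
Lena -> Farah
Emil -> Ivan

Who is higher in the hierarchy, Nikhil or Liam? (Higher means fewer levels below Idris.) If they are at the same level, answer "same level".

same level

Both Nikhil and Liam are 3 levels below Idris.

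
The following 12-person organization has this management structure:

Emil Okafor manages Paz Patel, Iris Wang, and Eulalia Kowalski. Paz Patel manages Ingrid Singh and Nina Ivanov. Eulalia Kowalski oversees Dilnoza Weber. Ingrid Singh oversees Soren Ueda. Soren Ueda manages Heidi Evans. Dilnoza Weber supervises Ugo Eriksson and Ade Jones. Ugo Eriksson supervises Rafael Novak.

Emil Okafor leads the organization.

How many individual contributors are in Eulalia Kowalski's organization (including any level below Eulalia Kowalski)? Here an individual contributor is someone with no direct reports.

The people in Eulalia Kowalski's organization with no one reporting to them are Ade Jones, Rafael Novak. That is 2.

2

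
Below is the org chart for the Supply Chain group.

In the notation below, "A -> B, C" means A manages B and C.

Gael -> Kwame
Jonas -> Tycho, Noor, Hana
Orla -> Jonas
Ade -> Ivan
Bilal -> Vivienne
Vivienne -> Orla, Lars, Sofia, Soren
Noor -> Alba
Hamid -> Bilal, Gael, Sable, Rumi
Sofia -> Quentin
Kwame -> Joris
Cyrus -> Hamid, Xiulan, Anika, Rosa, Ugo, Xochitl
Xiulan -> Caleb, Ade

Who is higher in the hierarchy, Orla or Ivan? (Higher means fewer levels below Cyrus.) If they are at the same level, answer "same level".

Ivan

Orla is 4 levels below Cyrus; Ivan is 3. Ivan is higher.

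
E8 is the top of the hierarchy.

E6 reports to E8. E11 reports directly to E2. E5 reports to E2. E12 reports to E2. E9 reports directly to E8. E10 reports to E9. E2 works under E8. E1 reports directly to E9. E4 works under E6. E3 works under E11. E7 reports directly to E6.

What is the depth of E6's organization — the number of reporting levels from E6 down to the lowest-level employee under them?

The longest chain under E6 runs E6 → E4, which is 1 level below E6.

1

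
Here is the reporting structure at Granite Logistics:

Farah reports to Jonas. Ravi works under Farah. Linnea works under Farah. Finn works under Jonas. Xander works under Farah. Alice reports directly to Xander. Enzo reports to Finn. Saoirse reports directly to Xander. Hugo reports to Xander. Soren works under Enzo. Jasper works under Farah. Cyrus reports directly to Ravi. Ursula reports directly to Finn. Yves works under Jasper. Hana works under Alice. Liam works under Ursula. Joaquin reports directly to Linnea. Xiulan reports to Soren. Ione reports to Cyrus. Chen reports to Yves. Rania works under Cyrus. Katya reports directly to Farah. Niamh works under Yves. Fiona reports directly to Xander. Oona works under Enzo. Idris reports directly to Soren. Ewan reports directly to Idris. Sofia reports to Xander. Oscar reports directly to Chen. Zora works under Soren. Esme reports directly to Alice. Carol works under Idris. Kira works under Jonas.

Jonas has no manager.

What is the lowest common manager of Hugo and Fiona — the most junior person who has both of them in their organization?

Hugo's chain of managers is Xander, Farah, Jonas. Fiona's chain of managers is Xander, Farah, Jonas. The first manager that appears in both chains is Xander.

Xander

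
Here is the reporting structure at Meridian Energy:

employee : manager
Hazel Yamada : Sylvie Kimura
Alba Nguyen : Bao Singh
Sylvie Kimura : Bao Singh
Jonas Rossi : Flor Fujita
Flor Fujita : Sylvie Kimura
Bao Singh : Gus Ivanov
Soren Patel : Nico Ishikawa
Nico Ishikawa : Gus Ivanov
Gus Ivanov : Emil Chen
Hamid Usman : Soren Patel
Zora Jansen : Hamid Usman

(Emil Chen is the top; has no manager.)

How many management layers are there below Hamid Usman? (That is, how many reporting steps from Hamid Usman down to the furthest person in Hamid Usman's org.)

The longest chain under Hamid Usman runs Hamid Usman → Zora Jansen, which is 1 level below Hamid Usman.

1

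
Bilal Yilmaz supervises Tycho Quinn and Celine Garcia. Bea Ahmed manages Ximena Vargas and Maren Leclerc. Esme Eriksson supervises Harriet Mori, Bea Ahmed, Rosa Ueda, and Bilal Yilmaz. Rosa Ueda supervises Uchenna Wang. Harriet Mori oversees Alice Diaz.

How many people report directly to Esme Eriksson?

Esme Eriksson directly manages Harriet Mori, Bea Ahmed, Rosa Ueda, Bilal Yilmaz. That is 4 direct reports.

4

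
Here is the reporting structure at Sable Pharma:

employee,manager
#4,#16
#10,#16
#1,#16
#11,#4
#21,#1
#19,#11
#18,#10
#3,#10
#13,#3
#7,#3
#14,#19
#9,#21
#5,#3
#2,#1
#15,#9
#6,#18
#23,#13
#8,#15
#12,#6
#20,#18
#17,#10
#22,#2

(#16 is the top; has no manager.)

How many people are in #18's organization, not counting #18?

#18 directly manages #6, #20. Under #6: #12 (1). #20 has no reports. So #18's organization is 2 direct reports plus everyone under them: 2 + 1 = 3.

3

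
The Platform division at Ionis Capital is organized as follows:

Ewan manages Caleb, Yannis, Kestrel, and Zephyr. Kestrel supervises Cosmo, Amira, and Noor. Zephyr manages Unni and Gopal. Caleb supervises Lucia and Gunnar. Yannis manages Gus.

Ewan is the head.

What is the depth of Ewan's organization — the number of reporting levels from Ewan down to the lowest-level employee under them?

2

The longest chain under Ewan runs Ewan → Yannis → Gus, which is 2 levels below Ewan.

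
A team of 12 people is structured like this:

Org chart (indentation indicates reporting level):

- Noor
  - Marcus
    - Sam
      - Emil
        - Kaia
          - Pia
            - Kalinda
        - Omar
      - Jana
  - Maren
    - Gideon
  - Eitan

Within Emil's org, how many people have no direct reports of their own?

The people in Emil's organization with no one reporting to them are Omar, Kalinda. That is 2.

2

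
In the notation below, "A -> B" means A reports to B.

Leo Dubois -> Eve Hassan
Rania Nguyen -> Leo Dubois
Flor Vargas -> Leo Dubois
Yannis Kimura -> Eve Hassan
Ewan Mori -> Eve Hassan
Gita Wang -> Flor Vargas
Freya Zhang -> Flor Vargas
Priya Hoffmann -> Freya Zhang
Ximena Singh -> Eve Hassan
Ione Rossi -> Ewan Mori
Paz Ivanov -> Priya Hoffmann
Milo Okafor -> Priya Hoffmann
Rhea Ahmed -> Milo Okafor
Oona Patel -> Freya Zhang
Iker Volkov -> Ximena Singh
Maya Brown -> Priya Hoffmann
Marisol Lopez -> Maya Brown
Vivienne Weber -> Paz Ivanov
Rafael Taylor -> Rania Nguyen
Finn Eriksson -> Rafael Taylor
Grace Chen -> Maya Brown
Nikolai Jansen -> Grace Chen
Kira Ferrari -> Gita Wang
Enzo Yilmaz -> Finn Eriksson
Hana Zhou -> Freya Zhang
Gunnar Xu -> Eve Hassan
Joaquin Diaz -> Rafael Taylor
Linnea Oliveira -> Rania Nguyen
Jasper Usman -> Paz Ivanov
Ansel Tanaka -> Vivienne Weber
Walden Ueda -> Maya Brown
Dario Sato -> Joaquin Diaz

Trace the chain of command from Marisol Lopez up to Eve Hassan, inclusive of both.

Marisol Lopez -> Maya Brown -> Priya Hoffmann -> Freya Zhang -> Flor Vargas -> Leo Dubois -> Eve Hassan

Marisol Lopez reports to Maya Brown. Maya Brown reports to Priya Hoffmann. Priya Hoffmann reports to Freya Zhang. Freya Zhang reports to Flor Vargas. Flor Vargas reports to Leo Dubois. Leo Dubois reports to Eve Hassan. Eve Hassan is at the top.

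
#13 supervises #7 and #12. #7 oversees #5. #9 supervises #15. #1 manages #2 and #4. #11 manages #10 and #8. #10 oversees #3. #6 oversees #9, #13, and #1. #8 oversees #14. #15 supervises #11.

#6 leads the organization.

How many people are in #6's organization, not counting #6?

14

#6 directly manages #9, #13, #1. Under #9: #15, #11, #8, #14, #10, #3 (6). Under #13: #12, #7, #5 (3). Under #1: #4, #2 (2). So #6's organization is 3 direct reports plus everyone under them: 7 + 4 + 3 = 14.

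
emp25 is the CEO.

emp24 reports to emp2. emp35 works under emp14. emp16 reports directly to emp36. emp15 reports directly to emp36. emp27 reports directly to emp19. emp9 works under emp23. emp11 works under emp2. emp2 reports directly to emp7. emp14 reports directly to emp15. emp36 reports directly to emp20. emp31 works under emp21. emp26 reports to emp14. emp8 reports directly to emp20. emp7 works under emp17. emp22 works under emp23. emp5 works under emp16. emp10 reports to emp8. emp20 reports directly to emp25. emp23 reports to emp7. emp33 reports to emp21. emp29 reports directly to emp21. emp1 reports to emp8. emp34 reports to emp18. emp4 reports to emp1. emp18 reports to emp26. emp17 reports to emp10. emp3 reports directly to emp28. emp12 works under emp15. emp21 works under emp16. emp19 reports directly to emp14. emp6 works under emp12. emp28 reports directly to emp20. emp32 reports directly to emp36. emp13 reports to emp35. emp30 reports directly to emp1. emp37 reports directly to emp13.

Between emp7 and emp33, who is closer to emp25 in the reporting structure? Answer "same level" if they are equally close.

Both emp7 and emp33 are 5 levels below emp25.

same level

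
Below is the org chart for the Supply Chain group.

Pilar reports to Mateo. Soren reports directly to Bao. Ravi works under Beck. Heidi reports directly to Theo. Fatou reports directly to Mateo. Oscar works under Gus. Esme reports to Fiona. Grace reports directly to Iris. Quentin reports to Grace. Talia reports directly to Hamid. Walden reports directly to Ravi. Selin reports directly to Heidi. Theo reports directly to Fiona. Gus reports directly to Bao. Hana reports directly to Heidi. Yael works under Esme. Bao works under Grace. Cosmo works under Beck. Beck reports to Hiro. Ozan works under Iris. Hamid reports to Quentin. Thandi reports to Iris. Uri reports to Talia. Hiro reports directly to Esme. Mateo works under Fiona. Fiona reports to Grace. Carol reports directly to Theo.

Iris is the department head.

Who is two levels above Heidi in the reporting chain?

Heidi reports to Theo, and Theo reports to Fiona. So Heidi's skip-level manager is Fiona.

Fiona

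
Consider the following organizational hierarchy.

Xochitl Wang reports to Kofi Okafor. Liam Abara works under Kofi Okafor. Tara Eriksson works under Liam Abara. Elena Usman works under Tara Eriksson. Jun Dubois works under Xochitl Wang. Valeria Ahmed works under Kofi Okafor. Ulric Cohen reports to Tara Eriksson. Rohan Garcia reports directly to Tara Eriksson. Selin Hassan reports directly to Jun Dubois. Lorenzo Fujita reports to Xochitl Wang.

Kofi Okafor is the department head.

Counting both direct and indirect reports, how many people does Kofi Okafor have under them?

Kofi Okafor directly manages Xochitl Wang, Liam Abara, Valeria Ahmed. Under Xochitl Wang: Lorenzo Fujita, Jun Dubois, Selin Hassan (3). Under Liam Abara: Tara Eriksson, Rohan Garcia, Ulric Cohen, Elena Usman (4). Valeria Ahmed has no reports. So Kofi Okafor's organization is 3 direct reports plus everyone under them: 4 + 5 + 1 = 10.

10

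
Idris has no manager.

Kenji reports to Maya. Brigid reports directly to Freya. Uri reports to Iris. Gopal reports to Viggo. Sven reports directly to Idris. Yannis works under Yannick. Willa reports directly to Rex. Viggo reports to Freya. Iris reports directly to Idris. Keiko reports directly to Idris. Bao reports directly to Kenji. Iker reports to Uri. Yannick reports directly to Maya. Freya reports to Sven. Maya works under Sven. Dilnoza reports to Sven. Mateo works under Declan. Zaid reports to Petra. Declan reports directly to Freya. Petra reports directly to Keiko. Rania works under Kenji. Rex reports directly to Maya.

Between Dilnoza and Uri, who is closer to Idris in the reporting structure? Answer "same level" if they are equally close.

Both Dilnoza and Uri are 2 levels below Idris.

same level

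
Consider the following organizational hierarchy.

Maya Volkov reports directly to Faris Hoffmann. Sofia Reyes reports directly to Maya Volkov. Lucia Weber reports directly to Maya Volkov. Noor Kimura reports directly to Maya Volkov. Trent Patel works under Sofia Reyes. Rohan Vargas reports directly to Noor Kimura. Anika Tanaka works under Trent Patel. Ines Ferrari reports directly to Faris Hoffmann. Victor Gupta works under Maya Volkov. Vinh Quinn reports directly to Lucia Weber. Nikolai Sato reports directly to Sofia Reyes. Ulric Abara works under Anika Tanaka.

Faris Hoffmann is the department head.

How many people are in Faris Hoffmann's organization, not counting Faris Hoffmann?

12

Faris Hoffmann directly manages Maya Volkov, Ines Ferrari. Under Maya Volkov: Victor Gupta, Noor Kimura, Rohan Vargas, Lucia Weber, Vinh Quinn, Sofia Reyes, Nikolai Sato, Trent Patel, Anika Tanaka, Ulric Abara (10). Ines Ferrari has no reports. So Faris Hoffmann's organization is 2 direct reports plus everyone under them: 11 + 1 = 12.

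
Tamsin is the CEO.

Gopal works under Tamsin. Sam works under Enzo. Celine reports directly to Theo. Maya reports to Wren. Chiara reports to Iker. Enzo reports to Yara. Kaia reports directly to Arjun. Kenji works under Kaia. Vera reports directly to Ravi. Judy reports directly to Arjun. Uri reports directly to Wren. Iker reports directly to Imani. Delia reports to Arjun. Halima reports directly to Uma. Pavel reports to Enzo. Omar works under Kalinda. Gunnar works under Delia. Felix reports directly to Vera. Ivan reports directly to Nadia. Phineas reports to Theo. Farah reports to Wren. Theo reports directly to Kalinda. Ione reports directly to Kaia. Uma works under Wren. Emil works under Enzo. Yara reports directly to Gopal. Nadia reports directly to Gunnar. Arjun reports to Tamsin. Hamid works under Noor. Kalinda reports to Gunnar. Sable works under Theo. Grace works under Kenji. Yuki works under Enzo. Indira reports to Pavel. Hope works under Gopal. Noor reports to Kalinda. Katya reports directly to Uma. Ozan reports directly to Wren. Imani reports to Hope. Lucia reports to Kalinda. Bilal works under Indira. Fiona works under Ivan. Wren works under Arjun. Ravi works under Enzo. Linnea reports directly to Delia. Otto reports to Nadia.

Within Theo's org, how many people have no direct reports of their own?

The people in Theo's organization with no one reporting to them are Sable, Celine, Phineas. That is 3.

3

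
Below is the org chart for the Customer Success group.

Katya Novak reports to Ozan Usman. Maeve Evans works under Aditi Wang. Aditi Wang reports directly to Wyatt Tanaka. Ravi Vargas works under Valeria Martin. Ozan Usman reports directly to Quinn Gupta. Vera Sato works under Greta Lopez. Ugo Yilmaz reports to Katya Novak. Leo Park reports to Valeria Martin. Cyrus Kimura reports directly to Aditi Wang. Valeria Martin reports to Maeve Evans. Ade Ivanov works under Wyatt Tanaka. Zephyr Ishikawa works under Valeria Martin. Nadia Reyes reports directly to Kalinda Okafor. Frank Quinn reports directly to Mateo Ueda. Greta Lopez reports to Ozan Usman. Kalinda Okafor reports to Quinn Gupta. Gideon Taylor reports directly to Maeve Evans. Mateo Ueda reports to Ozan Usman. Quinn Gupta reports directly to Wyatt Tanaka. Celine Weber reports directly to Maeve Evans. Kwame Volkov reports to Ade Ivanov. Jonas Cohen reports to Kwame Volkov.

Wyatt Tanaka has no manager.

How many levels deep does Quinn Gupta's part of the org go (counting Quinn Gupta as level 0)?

3

The longest chain under Quinn Gupta runs Quinn Gupta → Ozan Usman → Mateo Ueda → Frank Quinn, which is 3 levels below Quinn Gupta.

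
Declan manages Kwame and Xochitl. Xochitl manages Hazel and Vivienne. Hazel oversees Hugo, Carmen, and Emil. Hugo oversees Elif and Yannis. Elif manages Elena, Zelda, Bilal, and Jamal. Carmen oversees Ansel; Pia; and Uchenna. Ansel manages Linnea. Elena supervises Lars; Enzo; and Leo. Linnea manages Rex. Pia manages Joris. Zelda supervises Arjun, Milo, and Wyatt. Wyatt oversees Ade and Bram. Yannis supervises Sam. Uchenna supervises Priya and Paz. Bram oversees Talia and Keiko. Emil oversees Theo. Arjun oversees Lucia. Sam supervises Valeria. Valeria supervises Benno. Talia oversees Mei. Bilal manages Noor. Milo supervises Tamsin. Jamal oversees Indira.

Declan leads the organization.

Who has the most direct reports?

Elif

Direct-report counts: Declan has 2; Xochitl has 2; Hazel has 3; Emil has 1; Carmen has 3; Uchenna has 2; Pia has 1; Ansel has 1; Linnea has 1; Hugo has 2; Yannis has 1; Sam has 1; Valeria has 1; Elif has 4; Jamal has 1; Bilal has 1; Zelda has 3; Milo has 1; Arjun has 1; Wyatt has 2; Bram has 2; Talia has 1; Elena has 3. The largest is 4, held by Elif.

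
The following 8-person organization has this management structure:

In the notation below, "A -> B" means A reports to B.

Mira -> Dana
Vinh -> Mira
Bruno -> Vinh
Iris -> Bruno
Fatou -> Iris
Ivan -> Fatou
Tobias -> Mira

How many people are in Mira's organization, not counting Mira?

6

Mira directly manages Vinh, Tobias. Under Vinh: Bruno, Iris, Fatou, Ivan (4). Tobias has no reports. So Mira's organization is 2 direct reports plus everyone under them: 5 + 1 = 6.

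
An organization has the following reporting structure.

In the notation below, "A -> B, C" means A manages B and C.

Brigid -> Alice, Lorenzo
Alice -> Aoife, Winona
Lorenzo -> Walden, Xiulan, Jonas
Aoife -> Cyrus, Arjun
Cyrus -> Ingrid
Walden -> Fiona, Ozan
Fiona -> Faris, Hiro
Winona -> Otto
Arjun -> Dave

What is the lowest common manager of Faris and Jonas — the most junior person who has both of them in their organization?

Faris's chain of managers is Fiona, Walden, Lorenzo, Brigid. Jonas's chain of managers is Lorenzo, Brigid. The first manager that appears in both chains is Lorenzo.

Lorenzo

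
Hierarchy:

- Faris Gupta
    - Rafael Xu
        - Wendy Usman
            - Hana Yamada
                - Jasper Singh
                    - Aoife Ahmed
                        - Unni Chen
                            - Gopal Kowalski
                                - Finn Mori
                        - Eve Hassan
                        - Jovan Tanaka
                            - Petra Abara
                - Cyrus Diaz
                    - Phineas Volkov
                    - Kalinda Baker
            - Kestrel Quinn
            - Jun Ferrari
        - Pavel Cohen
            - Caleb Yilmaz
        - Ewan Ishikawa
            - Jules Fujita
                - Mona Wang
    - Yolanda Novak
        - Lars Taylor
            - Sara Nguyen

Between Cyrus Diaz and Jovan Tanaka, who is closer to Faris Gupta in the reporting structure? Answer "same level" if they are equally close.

Cyrus Diaz is 4 levels below Faris Gupta; Jovan Tanaka is 6. Cyrus Diaz is higher.

Cyrus Diaz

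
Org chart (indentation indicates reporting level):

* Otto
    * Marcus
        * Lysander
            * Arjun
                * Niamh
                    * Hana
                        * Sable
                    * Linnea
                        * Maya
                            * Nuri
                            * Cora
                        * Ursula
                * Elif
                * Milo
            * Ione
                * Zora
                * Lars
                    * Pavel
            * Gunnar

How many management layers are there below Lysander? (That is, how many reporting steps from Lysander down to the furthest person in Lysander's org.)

The longest chain under Lysander runs Lysander → Arjun → Niamh → Linnea → Maya → Cora, which is 5 levels below Lysander.

5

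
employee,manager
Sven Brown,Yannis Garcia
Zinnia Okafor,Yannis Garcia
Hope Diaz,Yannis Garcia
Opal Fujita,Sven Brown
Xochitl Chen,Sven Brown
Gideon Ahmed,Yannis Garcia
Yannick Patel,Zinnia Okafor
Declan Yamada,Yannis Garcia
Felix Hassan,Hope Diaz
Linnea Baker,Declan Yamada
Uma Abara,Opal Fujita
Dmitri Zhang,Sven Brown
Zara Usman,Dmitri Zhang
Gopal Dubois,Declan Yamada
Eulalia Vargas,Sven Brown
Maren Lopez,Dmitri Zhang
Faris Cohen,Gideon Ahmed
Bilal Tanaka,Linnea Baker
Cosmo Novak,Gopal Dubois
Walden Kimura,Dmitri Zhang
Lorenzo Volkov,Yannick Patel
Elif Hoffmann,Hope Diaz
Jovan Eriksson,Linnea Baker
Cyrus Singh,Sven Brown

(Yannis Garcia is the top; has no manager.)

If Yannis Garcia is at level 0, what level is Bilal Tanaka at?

Chain from Bilal Tanaka up to Yannis Garcia: Bilal Tanaka → Linnea Baker → Declan Yamada → Yannis Garcia. That is 3 steps up, so Bilal Tanaka is 3 levels below Yannis Garcia.

3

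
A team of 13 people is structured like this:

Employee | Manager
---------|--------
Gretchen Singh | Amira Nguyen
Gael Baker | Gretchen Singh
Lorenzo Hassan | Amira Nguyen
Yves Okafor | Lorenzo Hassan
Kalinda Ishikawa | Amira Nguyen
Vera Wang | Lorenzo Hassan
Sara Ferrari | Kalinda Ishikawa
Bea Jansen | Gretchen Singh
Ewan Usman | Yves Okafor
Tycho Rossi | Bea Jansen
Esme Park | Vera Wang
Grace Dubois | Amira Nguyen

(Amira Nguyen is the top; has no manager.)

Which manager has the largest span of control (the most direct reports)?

Amira Nguyen

Direct-report counts: Amira Nguyen has 4; Kalinda Ishikawa has 1; Lorenzo Hassan has 2; Vera Wang has 1; Yves Okafor has 1; Gretchen Singh has 2; Bea Jansen has 1. The largest is 4, held by Amira Nguyen.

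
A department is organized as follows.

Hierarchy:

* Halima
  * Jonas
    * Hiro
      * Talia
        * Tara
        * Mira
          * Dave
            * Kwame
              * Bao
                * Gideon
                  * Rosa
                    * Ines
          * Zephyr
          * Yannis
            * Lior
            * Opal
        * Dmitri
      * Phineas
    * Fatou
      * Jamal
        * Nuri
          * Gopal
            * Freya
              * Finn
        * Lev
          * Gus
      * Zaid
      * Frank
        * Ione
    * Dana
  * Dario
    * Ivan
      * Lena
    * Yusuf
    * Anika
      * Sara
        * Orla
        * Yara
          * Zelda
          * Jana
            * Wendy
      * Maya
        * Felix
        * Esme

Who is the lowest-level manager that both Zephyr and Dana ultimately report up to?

Jonas

Zephyr's chain of managers is Mira, Talia, Hiro, Jonas, Halima. Dana's chain of managers is Jonas, Halima. The first manager that appears in both chains is Jonas.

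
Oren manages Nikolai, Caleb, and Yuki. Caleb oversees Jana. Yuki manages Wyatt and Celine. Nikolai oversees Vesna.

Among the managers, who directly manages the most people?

Oren

Direct-report counts: Oren has 3; Nikolai has 1; Yuki has 2; Caleb has 1. The largest is 3, held by Oren.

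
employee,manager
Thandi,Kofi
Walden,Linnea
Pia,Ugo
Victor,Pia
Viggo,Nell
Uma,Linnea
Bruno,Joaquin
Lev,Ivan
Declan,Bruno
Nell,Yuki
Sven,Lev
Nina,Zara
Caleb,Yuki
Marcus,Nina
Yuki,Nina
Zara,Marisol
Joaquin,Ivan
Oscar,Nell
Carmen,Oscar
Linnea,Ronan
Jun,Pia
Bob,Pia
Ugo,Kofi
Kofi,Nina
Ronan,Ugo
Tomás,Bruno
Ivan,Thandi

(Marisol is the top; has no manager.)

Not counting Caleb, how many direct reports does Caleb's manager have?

1

Caleb reports to Yuki. Yuki's other direct reports are Nell — 1 peer.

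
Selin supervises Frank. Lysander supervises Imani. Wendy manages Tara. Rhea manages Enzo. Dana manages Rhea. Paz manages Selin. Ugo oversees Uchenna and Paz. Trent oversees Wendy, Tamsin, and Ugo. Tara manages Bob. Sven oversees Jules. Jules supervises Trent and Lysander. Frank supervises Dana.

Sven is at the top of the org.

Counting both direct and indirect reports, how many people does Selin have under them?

4

Selin directly manages Frank. Under Frank: Dana, Rhea, Enzo (3). That's 4 in total.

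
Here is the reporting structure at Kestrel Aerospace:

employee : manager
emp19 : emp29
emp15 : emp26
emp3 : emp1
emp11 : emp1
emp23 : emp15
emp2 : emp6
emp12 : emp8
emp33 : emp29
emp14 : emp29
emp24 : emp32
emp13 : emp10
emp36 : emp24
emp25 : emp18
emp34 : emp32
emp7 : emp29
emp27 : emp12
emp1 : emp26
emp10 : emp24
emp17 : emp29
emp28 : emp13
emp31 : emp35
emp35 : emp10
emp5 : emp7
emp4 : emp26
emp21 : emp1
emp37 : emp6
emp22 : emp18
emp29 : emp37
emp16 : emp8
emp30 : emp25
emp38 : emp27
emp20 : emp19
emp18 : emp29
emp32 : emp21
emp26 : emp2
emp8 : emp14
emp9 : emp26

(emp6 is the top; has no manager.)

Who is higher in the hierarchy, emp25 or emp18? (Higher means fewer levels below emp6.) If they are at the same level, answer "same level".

emp18

emp25 is 4 levels below emp6; emp18 is 3. emp18 is higher.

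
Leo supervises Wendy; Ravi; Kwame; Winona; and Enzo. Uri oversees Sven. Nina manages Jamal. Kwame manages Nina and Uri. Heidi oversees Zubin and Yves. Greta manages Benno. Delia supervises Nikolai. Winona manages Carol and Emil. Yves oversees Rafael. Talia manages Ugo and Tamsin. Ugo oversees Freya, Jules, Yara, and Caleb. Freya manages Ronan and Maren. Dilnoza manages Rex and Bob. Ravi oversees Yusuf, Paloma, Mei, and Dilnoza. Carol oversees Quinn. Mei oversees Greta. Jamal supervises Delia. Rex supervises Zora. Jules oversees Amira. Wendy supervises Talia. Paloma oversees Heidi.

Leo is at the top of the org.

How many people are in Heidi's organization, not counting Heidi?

3

Heidi directly manages Zubin, Yves. Zubin has no reports. Under Yves: Rafael (1). So Heidi's organization is 2 direct reports plus everyone under them: 1 + 2 = 3.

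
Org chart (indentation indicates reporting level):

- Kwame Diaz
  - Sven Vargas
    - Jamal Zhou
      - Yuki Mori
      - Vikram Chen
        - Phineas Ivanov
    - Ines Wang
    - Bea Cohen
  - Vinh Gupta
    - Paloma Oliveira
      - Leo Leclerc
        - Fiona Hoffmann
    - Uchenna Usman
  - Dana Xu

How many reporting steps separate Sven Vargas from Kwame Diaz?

1

Chain from Sven Vargas up to Kwame Diaz: Sven Vargas → Kwame Diaz. That is 1 step up, so Sven Vargas is 1 level below Kwame Diaz.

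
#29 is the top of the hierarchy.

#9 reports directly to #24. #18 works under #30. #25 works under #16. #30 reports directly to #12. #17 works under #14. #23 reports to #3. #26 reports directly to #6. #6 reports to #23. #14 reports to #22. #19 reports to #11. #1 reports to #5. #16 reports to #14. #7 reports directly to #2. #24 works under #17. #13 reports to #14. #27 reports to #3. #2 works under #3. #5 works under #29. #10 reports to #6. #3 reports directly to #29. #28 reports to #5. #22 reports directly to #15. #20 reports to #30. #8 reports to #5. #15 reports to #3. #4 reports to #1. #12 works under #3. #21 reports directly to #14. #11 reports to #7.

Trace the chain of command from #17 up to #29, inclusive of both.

#17 reports to #14. #14 reports to #22. #22 reports to #15. #15 reports to #3. #3 reports to #29. #29 is at the top.

#17 -> #14 -> #22 -> #15 -> #3 -> #29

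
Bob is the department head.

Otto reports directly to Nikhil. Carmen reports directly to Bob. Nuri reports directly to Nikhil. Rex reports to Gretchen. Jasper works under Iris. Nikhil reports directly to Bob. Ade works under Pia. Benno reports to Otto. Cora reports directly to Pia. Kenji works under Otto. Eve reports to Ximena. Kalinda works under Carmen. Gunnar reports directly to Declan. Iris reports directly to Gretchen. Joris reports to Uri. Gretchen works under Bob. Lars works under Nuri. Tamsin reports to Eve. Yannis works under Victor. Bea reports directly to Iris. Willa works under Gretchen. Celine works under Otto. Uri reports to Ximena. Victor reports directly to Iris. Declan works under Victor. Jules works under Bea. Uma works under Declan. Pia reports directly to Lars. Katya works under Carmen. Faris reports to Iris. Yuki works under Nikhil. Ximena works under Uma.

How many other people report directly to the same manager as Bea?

Bea reports to Iris. Iris's other direct reports are Victor, Faris, Jasper — 3 peers.

3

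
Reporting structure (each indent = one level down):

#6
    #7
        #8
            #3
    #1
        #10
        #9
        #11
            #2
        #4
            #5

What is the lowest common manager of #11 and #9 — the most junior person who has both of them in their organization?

#1

#11's chain of managers is #1, #6. #9's chain of managers is #1, #6. The first manager that appears in both chains is #1.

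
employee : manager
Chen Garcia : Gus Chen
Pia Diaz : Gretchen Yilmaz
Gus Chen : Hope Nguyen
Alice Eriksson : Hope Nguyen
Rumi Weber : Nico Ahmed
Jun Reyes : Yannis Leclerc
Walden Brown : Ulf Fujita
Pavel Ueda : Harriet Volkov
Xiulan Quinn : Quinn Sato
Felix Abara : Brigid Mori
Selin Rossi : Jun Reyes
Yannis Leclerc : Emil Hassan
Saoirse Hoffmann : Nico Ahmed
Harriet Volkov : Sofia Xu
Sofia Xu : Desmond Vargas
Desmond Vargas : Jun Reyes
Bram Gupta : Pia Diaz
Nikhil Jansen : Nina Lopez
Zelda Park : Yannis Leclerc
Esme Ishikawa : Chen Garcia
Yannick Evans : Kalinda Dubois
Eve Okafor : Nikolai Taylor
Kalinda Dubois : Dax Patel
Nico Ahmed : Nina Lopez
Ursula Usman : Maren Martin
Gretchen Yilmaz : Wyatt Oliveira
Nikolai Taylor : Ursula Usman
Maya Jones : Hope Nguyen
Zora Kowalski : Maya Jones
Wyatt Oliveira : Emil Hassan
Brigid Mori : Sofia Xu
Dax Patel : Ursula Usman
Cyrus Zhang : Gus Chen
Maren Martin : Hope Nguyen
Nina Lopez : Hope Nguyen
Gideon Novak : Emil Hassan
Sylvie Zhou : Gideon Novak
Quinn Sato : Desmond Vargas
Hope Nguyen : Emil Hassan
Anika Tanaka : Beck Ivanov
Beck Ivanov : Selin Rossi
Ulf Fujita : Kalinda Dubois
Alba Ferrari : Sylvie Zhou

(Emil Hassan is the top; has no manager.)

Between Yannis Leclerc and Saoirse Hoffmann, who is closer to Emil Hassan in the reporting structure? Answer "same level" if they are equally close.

Yannis Leclerc is 1 level below Emil Hassan; Saoirse Hoffmann is 4. Yannis Leclerc is higher.

Yannis Leclerc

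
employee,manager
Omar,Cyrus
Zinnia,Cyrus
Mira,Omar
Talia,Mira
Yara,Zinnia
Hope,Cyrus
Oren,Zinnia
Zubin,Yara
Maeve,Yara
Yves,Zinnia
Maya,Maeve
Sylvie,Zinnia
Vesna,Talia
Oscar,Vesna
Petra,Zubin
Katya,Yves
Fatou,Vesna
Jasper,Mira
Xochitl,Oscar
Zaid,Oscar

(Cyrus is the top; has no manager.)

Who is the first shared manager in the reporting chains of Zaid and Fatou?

Vesna

Zaid's chain of managers is Oscar, Vesna, Talia, Mira, Omar, Cyrus. Fatou's chain of managers is Vesna, Talia, Mira, Omar, Cyrus. The first manager that appears in both chains is Vesna.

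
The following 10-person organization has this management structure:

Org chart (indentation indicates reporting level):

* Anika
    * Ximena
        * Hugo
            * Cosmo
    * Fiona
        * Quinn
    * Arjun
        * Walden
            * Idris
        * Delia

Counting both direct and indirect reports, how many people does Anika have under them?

Anika directly manages Ximena, Fiona, Arjun. Under Ximena: Hugo, Cosmo (2). Under Fiona: Quinn (1). Under Arjun: Delia, Walden, Idris (3). So Anika's organization is 3 direct reports plus everyone under them: 3 + 2 + 4 = 9.

9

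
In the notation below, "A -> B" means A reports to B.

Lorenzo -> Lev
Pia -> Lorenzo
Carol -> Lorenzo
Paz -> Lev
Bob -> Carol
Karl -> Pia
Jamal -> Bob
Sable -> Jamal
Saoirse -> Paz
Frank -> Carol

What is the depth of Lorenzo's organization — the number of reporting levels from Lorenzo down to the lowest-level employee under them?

4

The longest chain under Lorenzo runs Lorenzo → Carol → Bob → Jamal → Sable, which is 4 levels below Lorenzo.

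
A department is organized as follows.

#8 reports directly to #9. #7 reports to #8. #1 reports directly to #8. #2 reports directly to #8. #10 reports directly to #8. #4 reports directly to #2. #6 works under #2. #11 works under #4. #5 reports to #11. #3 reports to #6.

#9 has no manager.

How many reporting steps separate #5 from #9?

5

Chain from #5 up to #9: #5 → #11 → #4 → #2 → #8 → #9. That is 5 steps up, so #5 is 5 levels below #9.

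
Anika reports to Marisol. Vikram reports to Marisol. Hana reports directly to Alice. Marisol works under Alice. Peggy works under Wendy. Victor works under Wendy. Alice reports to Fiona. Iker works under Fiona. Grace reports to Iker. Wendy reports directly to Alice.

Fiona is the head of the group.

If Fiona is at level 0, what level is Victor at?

3

Chain from Victor up to Fiona: Victor → Wendy → Alice → Fiona. That is 3 steps up, so Victor is 3 levels below Fiona.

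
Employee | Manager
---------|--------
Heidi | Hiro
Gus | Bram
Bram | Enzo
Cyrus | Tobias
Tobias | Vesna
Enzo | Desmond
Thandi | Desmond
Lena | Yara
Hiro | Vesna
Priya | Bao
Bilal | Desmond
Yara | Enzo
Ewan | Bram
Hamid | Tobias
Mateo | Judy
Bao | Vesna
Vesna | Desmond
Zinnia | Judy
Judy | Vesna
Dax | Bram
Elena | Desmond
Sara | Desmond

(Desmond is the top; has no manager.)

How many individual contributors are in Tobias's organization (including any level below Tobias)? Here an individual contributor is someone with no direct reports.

2

The people in Tobias's organization with no one reporting to them are Cyrus, Hamid. That is 2.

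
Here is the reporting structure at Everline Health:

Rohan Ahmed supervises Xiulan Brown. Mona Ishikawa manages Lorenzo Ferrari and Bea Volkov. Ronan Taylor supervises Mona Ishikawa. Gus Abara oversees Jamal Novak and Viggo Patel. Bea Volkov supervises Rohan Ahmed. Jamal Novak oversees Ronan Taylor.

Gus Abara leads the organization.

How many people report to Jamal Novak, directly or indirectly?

Jamal Novak directly manages Ronan Taylor. Under Ronan Taylor: Mona Ishikawa, Bea Volkov, Rohan Ahmed, Xiulan Brown, Lorenzo Ferrari (5). That's 6 in total.

6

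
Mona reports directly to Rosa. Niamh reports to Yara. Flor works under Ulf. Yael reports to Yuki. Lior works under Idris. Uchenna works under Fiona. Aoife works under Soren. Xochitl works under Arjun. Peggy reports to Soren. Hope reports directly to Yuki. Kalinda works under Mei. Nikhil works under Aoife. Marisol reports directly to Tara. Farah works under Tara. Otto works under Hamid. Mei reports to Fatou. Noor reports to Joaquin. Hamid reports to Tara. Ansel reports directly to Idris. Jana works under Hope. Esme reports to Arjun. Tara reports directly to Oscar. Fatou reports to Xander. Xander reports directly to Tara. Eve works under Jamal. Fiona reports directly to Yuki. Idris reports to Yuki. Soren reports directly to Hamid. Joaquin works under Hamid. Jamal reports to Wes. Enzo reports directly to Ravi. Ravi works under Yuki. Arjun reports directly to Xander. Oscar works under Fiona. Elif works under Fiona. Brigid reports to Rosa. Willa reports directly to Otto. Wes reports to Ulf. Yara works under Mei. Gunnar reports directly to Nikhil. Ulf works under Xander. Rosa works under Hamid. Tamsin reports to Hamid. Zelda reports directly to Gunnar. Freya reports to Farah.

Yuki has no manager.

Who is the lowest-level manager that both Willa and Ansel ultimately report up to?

Yuki

Willa's chain of managers is Otto, Hamid, Tara, Oscar, Fiona, Yuki. Ansel's chain of managers is Idris, Yuki. The first manager that appears in both chains is Yuki.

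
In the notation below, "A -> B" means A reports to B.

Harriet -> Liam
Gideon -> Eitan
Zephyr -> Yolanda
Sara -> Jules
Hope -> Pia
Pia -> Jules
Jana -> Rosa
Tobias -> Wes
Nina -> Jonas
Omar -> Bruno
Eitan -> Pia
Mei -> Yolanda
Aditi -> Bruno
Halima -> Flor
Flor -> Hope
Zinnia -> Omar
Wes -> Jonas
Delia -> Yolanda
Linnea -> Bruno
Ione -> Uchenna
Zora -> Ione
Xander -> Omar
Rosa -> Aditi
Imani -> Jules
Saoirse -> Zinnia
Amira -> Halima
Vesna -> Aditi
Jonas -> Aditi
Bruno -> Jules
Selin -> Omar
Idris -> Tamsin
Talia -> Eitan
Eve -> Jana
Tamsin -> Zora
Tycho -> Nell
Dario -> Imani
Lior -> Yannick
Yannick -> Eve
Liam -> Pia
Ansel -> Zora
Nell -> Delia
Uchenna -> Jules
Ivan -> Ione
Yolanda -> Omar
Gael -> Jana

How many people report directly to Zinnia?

1

Zinnia directly manages Saoirse. That is 1 direct report.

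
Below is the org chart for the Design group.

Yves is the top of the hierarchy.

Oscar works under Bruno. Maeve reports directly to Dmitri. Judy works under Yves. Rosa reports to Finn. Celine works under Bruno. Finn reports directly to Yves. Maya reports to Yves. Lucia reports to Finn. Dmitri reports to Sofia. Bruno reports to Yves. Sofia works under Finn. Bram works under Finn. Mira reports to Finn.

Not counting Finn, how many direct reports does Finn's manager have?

Finn reports to Yves. Yves's other direct reports are Bruno, Judy, Maya — 3 peers.

3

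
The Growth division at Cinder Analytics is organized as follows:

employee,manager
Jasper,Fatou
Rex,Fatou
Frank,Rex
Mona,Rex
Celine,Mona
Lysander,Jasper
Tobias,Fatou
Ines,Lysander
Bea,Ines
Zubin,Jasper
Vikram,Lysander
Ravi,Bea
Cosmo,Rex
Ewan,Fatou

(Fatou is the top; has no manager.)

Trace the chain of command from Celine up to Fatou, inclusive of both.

Celine reports to Mona. Mona reports to Rex. Rex reports to Fatou. Fatou is at the top.

Celine -> Mona -> Rex -> Fatou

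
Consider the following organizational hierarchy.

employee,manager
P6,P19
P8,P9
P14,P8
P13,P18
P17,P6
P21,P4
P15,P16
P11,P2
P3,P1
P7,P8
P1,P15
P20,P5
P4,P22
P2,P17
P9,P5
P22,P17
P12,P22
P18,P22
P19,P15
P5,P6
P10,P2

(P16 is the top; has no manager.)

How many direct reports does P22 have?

3

P22 directly manages P4, P12, P18. That is 3 direct reports.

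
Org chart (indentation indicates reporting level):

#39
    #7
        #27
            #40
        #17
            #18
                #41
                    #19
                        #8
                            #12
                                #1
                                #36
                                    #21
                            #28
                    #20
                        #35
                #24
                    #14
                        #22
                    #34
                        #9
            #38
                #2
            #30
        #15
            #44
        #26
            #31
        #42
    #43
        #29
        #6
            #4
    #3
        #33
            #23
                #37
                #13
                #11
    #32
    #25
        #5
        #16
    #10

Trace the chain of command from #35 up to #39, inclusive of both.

#35 reports to #20. #20 reports to #41. #41 reports to #18. #18 reports to #17. #17 reports to #7. #7 reports to #39. #39 is at the top.

#35 -> #20 -> #41 -> #18 -> #17 -> #7 -> #39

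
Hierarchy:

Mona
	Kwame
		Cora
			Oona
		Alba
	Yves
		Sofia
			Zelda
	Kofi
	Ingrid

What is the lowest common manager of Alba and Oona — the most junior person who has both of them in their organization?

Alba's chain of managers is Kwame, Mona. Oona's chain of managers is Cora, Kwame, Mona. The first manager that appears in both chains is Kwame.

Kwame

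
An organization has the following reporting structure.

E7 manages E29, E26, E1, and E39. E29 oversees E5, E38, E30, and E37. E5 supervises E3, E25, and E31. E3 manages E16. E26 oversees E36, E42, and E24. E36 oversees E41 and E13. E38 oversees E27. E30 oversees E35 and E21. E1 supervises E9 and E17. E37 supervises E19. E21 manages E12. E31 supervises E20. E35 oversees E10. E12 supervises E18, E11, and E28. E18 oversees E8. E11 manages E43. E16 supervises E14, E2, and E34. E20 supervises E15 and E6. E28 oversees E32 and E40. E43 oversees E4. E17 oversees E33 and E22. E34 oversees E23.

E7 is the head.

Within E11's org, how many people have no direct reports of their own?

1

The only person in E11's organization with no one reporting to them is E4. That is 1.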